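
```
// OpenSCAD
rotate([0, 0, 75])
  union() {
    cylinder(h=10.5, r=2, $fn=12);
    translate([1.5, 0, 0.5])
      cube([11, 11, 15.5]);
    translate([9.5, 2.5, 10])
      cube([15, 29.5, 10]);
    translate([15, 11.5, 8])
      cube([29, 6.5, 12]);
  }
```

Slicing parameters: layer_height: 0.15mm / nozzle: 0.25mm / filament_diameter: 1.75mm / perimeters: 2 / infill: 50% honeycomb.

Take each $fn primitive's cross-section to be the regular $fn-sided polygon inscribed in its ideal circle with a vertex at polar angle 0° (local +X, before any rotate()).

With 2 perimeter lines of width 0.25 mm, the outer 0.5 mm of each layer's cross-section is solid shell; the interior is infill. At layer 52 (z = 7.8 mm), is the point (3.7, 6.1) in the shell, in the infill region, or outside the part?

At z = 7.8 mm: the r=2 cylinder contributes a regular 12-gon of circumradius 2; the cube at (1.5, 0) is present — its section is the full 11×11 rectangle; the cube at (9.5, 2.5) is absent (z outside [10, 20]); the cube at (15, 11.5) is not intersected at this z (z outside [8, 20]); Taking the union: the regions partially overlap (shared area 0.39 mm²), so overlapping operands fuse into one piece — 1 connected region; (rotated 75° about Z; rotation is an isometry so areas/perimeters/island counts are preserved). Overall, the cross-section is a single solid region. Undo the 75° rotation: the query point maps to (6.850, -1.995) in the un-rotated model frame. The nearest boundary edge runs (12.50, 0.00)→(2.00, 0.00); distance from the point to it = 2.00 mm. The point is not inside any of the regions above, so it lies outside the cross-section (2.00 mm from the nearest boundary).

outside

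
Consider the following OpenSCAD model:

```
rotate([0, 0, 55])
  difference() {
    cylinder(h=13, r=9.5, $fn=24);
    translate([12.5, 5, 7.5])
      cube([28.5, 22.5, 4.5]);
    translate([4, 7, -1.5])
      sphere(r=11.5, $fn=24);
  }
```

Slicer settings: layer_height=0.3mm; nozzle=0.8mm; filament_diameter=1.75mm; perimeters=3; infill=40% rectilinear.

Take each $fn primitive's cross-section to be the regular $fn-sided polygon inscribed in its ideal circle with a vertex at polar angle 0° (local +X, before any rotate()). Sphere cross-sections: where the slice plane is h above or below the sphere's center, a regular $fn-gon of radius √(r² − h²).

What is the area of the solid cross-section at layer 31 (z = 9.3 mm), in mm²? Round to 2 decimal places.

247.42 mm²

At z = 9.3 mm: the r=9.5 cylinder gives a regular 24-gon of circumradius 9.5 (constant along its height) (area = (24/2)·9.500²·sin(360°/24) = 280.30 mm²); the cube at (12.5, 5) is present — its section is the full 28.5×22.5 rectangle (area 641.25 mm²); the r=11.5 sphere at (4, 7) contributes a regular 24-gon of circumradius √(11.5²−10.8²) = 3.951 (area = (24/2)·3.951²·sin(360°/24) = 48.48 mm²); After the difference (first − rest): starting from the r=9.5 cylinder (280.30 mm²), the 28.5×22.5 cube at (12.5, 5) misses the remaining region (no effect); the r=11.5 sphere at (4, 7) partially overlaps it — only the 32.88 mm² overlap (of its 48.48 mm²) is removed, clipping the outline — area = 247.42 mm²; (whole slice rotated 55° about Z — lengths, areas and connectivity unchanged). Overall, the cross-section is a single solid region. Net area = 247.42 mm².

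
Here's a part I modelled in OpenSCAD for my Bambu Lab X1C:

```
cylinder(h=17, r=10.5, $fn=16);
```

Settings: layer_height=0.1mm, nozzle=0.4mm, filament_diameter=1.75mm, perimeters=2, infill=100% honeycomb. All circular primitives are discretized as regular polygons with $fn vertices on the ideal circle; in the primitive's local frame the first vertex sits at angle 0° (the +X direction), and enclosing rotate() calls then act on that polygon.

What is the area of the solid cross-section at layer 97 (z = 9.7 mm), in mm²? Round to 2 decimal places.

337.53 mm²

At z = 9.7 mm: the cylinder: section is a regular 16-gon, circumradius r=10.5 (area = (16/2)·10.500²·sin(360°/16) = 337.53 mm²). Overall, the cross-section is a single solid region. Net area = 337.53 mm².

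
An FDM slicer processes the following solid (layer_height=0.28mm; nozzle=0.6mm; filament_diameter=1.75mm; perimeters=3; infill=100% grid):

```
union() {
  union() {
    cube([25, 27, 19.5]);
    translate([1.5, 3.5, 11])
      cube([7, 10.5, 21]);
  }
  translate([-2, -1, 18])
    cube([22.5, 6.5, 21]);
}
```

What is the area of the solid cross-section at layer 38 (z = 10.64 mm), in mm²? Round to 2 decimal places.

At z = 10.64 mm: the 25×27 cube contributes its full rectangle (area 675.00 mm²); the cube at (1.5, 3.5) does not reach this height (z outside [11, 32]); Combining (union): only the 25×27 cube is present, so the union is just that shape — area = 675.00 mm²; the cube at (-2, -1) is absent (z outside [18, 39]); Combining (union): only that combined region is present, so the union is just that shape — area = 675.00 mm². Overall, the cross-section is a single solid region. Net area = 675.00 mm².

675.00 mm²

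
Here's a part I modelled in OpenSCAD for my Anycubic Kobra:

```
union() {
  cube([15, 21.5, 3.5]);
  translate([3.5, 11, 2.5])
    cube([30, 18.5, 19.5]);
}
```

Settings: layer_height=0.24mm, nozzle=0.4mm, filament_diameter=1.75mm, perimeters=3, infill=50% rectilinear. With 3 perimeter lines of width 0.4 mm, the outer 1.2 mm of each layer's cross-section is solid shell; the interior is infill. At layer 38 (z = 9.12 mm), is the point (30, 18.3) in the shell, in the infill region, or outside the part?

At z = 9.12 mm: the cube does not reach this height (z outside [0, 3.5]); the cube at (3.5, 11) is present — its section is the full 30×18.5 rectangle; Taking the union: only the 30×18.5 cube at (3.5, 11) is present, so the union is just that shape — 1 connected region. Overall, the cross-section is a single solid region. The nearest boundary edge runs (33.50, 11.00)→(33.50, 29.50); distance from the point to it = 3.50 mm. The point is inside the cross-section and 3.50 mm from the nearest boundary — more than the 1.2 mm shell width (3 × 0.4), so it's in the infill interior.

infill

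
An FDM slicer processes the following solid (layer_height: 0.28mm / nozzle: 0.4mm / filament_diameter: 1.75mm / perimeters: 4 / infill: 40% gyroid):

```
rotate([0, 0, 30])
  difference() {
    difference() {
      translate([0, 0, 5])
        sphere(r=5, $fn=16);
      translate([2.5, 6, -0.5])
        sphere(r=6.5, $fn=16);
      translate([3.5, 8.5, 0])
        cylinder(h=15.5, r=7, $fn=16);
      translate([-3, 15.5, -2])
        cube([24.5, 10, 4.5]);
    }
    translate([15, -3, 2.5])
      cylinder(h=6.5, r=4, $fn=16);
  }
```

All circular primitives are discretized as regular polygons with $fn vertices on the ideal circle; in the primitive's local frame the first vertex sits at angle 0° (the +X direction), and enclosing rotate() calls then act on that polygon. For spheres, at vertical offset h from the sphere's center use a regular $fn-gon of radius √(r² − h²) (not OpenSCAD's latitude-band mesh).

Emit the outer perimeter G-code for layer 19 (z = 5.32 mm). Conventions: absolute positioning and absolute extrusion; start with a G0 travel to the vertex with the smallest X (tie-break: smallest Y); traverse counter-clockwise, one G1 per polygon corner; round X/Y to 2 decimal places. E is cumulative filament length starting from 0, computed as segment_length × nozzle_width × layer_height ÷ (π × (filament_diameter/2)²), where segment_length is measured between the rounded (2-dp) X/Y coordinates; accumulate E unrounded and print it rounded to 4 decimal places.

At z = 5.32 mm: the r=5 sphere slices to a regular 16-gon of circumradius 4.990 (√(r²−h²) with h=0.32 from center); the r=6.5 sphere at (2.5, 6) contributes a regular 16-gon of circumradius √(6.5²−5.82²) = 2.894; the r=7 cylinder at (3.5, 8.5) gives a regular 16-gon of circumradius 7 (constant along its height); the cube at (-3, 15.5) is absent (z outside [-2, 2.5]); After the difference (first − rest): starting from the r=5 sphere, the r=6.5 sphere at (2.5, 6) partially overlaps it — only the 3.58 mm² overlap (of its 25.65 mm²) is removed, clipping the outline; the r=7 cylinder at (3.5, 8.5) partially overlaps it — only the 9.67 mm² overlap (of its 150.01 mm²) is removed, clipping the outline — 1 connected region; the r=4 cylinder at (15, -3) contributes a regular 16-gon of circumradius 4; Taking the first minus the rest: starting from the result so far, the r=4 cylinder at (15, -3) misses the remaining region (no effect) — 1 connected region; (whole slice rotated 30° about Z — lengths, areas and connectivity unchanged). The outline is a single polygon with 16 vertices. Extrusion per mm of travel: 0.4 × 0.28 / (π × 0.875²) = 0.046564. Accumulating E over each segment gives final E = 1.4312.

G0 X-4.95 Y-0.65 Z5.32
G1 X-4.32 Y-2.49 E0.0906
G1 X-3.04 Y-3.96 E0.1813
G1 X-1.29 Y-4.82 E0.2721
G1 X0.65 Y-4.95 E0.3627
G1 X2.49 Y-4.32 E0.4532
G1 X3.96 Y-3.04 E0.5440
G1 X4.82 Y-1.29 E0.6348
G1 X4.95 Y0.65 E0.7253
G1 X4.32 Y2.49 E0.8159
G1 X3.16 Y3.82 E0.8980
G1 X2.28 Y3.05 E0.9525
G1 X-0.31 Y2.17 E1.0799
G1 X-3.03 Y2.35 E1.2068
G1 X-4.05 Y2.85 E1.2597
G1 X-4.82 Y1.29 E1.3407
G1 X-4.95 Y-0.65 E1.4312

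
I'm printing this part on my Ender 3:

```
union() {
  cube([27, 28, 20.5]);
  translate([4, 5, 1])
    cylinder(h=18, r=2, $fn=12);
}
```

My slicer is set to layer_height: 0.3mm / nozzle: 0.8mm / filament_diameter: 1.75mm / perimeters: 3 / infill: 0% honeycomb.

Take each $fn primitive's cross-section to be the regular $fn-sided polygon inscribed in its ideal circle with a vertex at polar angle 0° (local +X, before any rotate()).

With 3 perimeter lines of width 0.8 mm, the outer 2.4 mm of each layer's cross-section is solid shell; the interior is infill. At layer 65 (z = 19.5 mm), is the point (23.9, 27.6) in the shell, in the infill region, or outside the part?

shell

At z = 19.5 mm: the 27×28 cube contributes its full rectangle; the cylinder at (4, 5) is not intersected at this z (z outside [1, 19]); Combining (union): only the 27×28 cube is present, so the union is just that shape — 1 connected region. Overall, the cross-section is a single solid region. The nearest boundary edge runs (27.00, 28.00)→(0.00, 28.00); distance from the point to it = 0.40 mm. The point is inside the cross-section, 0.40 mm from the nearest boundary — within the 2.4 mm shell band (3 × 0.8).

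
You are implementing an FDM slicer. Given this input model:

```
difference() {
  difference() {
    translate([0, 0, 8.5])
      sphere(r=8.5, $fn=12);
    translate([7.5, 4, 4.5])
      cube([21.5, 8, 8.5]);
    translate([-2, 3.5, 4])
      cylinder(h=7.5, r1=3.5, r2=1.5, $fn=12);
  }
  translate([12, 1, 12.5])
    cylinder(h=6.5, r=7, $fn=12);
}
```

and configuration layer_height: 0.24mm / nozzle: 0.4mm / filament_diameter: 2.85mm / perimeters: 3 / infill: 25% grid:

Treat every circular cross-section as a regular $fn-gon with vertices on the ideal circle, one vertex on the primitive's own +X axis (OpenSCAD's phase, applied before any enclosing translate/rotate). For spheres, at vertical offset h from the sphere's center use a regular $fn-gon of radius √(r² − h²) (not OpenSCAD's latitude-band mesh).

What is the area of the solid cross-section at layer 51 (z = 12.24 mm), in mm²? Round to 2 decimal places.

At z = 12.24 mm: the sphere: section is a regular 12-gon, circumradius = √(r²−h²) = √(8.5²−3.74²) = 7.633 (area = (12/2)·7.633²·sin(360°/12) = 174.79 mm²); the cube at (7.5, 4) (footprint 21.5×8) is included at this height (area 172.00 mm²); the cone at (-2, 3.5) is not intersected at this z (z outside [4, 11.5]); Subtracting the remaining from the first: starting from the r=8.5 sphere (174.79 mm²), the 21.5×8 cube at (7.5, 4) misses the remaining region (no effect) — area = 174.79 mm²; the cylinder at (12, 1) is absent (z outside [12.5, 19]); Taking the first minus the rest: none of the subtracted shapes is present at this height, so that combined region is unchanged — area = 174.79 mm². Overall, the cross-section is a single solid region. Net area = 174.79 mm².

174.79 mm²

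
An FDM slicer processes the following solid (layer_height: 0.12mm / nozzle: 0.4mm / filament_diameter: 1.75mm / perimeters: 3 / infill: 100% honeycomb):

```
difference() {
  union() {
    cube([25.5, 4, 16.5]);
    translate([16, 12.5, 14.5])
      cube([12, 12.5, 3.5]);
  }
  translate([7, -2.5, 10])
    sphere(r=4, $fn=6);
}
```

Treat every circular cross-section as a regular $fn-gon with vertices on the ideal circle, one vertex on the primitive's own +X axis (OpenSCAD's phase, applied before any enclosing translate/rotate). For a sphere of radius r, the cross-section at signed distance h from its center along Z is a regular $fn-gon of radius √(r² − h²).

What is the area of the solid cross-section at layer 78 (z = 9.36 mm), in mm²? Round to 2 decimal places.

97.88 mm²

At z = 9.36 mm: the cube (footprint 25.5×4) is included at this height (area 102.00 mm²); the cube at (16, 12.5) does not reach this height (z outside [14.5, 18]); Merging all regions: only the 25.5×4 cube is present, so the union is just that shape — area = 102.00 mm²; the r=4 sphere at (7, -2.5) slices to a regular 6-gon of circumradius 3.948 (√(r²−h²) with h=0.64 from center) (area = (6/2)·3.948²·sin(360°/6) = 40.51 mm²); After the difference (first − rest): starting from that combined region (102.00 mm²), the r=4 sphere at (7, -2.5) partially overlaps it — only the 4.12 mm² overlap (of its 40.51 mm²) is removed, clipping the outline — area = 97.88 mm². Overall, the cross-section is a single solid region. Net area = 97.88 mm².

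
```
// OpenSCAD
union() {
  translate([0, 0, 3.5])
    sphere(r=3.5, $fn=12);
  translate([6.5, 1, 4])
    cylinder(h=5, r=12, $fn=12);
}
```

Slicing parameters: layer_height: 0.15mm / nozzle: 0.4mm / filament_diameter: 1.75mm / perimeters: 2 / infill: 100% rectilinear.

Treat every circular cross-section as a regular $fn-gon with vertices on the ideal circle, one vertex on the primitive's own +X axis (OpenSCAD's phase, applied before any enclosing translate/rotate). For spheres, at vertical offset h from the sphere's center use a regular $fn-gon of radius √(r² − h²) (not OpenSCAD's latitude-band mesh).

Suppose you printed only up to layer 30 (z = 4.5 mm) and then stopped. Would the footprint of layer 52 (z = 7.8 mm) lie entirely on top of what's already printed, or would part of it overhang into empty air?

Compare the two slices. At z = 4.5: the r=3.5 sphere slices to a regular 12-gon of circumradius 3.354 (√(r²−h²) with h=1 from center) (area = (12/2)·3.354²·sin(360°/12) = 33.75 mm²); the cylinder at (6.5, 1): section is a regular 12-gon, circumradius r=12 (area = (12/2)·12.000²·sin(360°/12) = 432.00 mm²); Taking the union: the r=3.5 sphere lies entirely inside the r=12 cylinder at (6.5, 1), so the union is just the r=12 cylinder at (6.5, 1) — area = 432.00 mm². At z = 7.8: the sphere does not reach this height (|z−center|=4.300 > r=3.5); the r=12 cylinder at (6.5, 1) contributes a regular 12-gon of circumradius 12 (area = (12/2)·12.000²·sin(360°/12) = 432.00 mm²); Taking the union: only the r=12 cylinder at (6.5, 1) is present, so the union is just that shape — area = 432.00 mm². Checking containment: the cross-section at z = 7.8 is a subset of the cross-section at z = 4.5.

entirely on top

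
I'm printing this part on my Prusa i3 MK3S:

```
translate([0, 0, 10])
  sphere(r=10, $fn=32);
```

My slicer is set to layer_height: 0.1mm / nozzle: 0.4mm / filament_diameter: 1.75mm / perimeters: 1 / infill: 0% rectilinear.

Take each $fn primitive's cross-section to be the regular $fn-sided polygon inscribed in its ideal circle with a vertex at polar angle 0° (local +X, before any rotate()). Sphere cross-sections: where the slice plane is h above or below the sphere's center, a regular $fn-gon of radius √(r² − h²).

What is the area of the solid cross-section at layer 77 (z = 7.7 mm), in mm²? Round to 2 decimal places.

295.63 mm²

At z = 7.7 mm: the r=10 sphere contributes a regular 32-gon of circumradius √(10²−2.3²) = 9.732 (area = (32/2)·9.732²·sin(360°/32) = 295.63 mm²). Overall, the cross-section is a single solid region. Net area = 295.63 mm².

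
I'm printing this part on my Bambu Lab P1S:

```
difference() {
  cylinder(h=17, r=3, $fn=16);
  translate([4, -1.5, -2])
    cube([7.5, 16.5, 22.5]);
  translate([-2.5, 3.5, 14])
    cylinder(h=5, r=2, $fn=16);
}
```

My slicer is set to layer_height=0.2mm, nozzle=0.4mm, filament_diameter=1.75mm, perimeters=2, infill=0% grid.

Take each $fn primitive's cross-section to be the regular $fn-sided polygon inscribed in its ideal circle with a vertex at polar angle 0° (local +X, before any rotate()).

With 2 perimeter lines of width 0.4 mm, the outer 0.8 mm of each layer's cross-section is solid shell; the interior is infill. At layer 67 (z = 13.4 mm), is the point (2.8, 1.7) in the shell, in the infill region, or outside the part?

outside

At z = 13.4 mm: the cylinder: section is a regular 16-gon, circumradius r=3; the cube at (4, -1.5) (footprint 7.5×16.5) is included at this height; the cylinder at (-2.5, 3.5) does not reach this height (z outside [14, 19]); Subtracting the remaining from the first: starting from the r=3 cylinder, the 7.5×16.5 cube at (4, -1.5) misses the remaining region (no effect) — 1 connected region. Overall, the cross-section is a single solid region. The nearest boundary edge runs (2.12, 2.12)→(2.77, 1.15); distance from the point to it = 0.33 mm. The point is not inside any of the regions above, so it lies outside the cross-section (0.33 mm from the nearest boundary).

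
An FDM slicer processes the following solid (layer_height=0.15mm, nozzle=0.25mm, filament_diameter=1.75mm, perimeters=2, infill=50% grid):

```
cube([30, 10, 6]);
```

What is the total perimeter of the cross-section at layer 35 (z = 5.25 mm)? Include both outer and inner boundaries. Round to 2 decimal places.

At z = 5.25 mm: the cube (footprint 30×10) is included at this height (perimeter 80.00 mm). Overall, the cross-section is a single solid region. Total boundary length (outer) = 80.00 mm.

80.00 mm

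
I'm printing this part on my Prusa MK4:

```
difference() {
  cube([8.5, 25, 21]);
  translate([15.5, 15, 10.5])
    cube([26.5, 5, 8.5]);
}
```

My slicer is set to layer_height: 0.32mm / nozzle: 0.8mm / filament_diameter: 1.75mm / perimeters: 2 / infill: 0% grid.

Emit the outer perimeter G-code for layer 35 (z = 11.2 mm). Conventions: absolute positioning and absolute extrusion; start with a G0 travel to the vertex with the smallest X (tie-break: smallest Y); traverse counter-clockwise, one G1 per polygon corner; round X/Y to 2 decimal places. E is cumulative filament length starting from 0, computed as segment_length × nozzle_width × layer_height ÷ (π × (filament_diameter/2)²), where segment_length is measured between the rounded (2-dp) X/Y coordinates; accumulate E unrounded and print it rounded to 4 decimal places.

At z = 11.2 mm: the 8.5×25 cube contributes its full rectangle; the cube at (15.5, 15) (footprint 26.5×5) is included at this height; Taking the first minus the rest: starting from the 8.5×25 cube, the 26.5×5 cube at (15.5, 15) misses the remaining region (no effect) — 1 connected region. The outline is a single polygon with 4 vertices. Extrusion per mm of travel: 0.8 × 0.32 / (π × 0.875²) = 0.106432. Accumulating E over each segment gives final E = 7.1310.

G0 X0.00 Y0.00 Z11.20
G1 X8.50 Y0.00 E0.9047
G1 X8.50 Y25.00 E3.5655
G1 X0.00 Y25.00 E4.4702
G1 X0.00 Y0.00 E7.1310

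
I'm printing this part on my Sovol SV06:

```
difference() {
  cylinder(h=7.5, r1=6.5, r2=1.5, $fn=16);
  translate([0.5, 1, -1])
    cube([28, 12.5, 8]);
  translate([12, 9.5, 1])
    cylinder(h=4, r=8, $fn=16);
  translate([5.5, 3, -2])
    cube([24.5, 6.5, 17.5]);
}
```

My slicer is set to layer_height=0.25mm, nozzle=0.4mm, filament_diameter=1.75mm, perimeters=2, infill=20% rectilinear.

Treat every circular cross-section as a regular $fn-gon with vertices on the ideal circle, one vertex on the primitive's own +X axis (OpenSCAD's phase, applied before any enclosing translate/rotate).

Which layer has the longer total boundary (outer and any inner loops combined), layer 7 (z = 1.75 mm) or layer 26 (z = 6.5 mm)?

Layer 7 (z = 1.75): the cone (r1=6.5→r2=1.5) has section circumradius 5.333 here — a regular 16-gon (perimeter = 2·16·5.333·sin(180°/16) = 33.30 mm); the cube at (0.5, 1) (footprint 28×12.5) is included at this height (perimeter 81.00 mm); the cylinder at (12, 9.5): section is a regular 16-gon, circumradius r=8 (perimeter = 2·16·8.000·sin(180°/16) = 49.94 mm); the cube at (5.5, 3) is present — its section is the full 24.5×6.5 rectangle (perimeter 62.00 mm); Subtracting the remaining from the first: starting from the cone, the 28×12.5 cube at (0.5, 1) partially overlaps it — only the 14.39 mm² overlap (of its 350.00 mm²) is removed, clipping the outline; the r=8 cylinder at (12, 9.5) misses the remaining region (no effect); the 24.5×6.5 cube at (5.5, 3) misses the remaining region (no effect) — boundary = 35.37 mm. So its perimeter = 35.37 mm. Layer 26 (z = 6.5): the cone: at t=0.867 of its height the radius interpolates to r₁+(r₂−r₁)t = 2.167, giving a regular 16-gon of that circumradius (perimeter = 2·16·2.167·sin(180°/16) = 13.53 mm); the cube at (0.5, 1) is present — its section is the full 28×12.5 rectangle (perimeter 81.00 mm); the cylinder at (12, 9.5) is absent (z outside [1, 5]); the cube at (5.5, 3) (footprint 24.5×6.5) is included at this height (perimeter 62.00 mm); Taking the first minus the rest: starting from the cone, the 28×12.5 cube at (0.5, 1) partially overlaps it — only the 0.97 mm² overlap (of its 350.00 mm²) is removed, clipping the outline; the 24.5×6.5 cube at (5.5, 3) misses the remaining region (no effect) — boundary = 14.16 mm. So its perimeter = 14.16 mm. Layer 7 is larger (35.37 vs 14.16 mm).

layer 7 (z = 1.75 mm)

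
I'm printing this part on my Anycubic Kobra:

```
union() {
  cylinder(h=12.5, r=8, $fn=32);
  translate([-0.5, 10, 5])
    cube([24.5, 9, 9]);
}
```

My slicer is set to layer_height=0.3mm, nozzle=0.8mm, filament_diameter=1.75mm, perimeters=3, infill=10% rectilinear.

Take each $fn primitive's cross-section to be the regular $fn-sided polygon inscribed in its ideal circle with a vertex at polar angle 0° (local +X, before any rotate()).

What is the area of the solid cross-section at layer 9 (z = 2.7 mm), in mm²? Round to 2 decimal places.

At z = 2.7 mm: the cylinder: section is a regular 32-gon, circumradius r=8 (area = (32/2)·8.000²·sin(360°/32) = 199.77 mm²); the cube at (-0.5, 10) does not reach this height (z outside [5, 14]); Taking the union: only the r=8 cylinder is present, so the union is just that shape — area = 199.77 mm². Overall, the cross-section is a single solid region. Net area = 199.77 mm².

199.77 mm²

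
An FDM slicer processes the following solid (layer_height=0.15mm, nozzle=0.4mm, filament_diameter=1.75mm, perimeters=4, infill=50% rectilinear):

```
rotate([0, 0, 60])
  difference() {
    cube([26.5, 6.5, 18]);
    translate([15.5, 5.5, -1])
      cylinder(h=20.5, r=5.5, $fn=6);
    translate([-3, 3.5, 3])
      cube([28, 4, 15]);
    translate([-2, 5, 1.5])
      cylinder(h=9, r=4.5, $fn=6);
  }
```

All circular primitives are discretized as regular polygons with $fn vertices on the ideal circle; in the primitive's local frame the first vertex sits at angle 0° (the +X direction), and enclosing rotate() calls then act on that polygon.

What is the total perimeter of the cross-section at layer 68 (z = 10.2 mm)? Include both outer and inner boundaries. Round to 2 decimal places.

At z = 10.2 mm: the cube is present — its section is the full 26.5×6.5 rectangle (perimeter 66.00 mm); the r=5.5 cylinder at (15.5, 5.5) gives a regular 6-gon of circumradius 5.5 (constant along its height) (perimeter = 2·6·5.500·sin(180°/6) = 33.00 mm); the cube at (-3, 3.5) is present — its section is the full 28×4 rectangle (perimeter 64.00 mm); the r=4.5 cylinder at (-2, 5) contributes a regular 6-gon of circumradius 4.5 (perimeter = 2·6·4.500·sin(180°/6) = 27.00 mm); After the difference (first − rest): starting from the 26.5×6.5 cube, the r=5.5 cylinder at (15.5, 5.5) partially overlaps it — only the 49.72 mm² overlap (of its 78.59 mm²) is removed, clipping the outline; the 28×4 cube at (-3, 3.5) partially overlaps it — only the 44.89 mm² overlap (of its 112.00 mm²) is removed, clipping the outline; the r=4.5 cylinder at (-2, 5) partially overlaps it — only the 2.26 mm² overlap (of its 52.61 mm²) is removed, clipping the outline — boundary = 68.18 mm; (whole slice rotated 60° about Z — lengths, areas and connectivity unchanged). Overall, the cross-section is a single solid region. Total boundary length (outer) = 68.18 mm.

68.18 mm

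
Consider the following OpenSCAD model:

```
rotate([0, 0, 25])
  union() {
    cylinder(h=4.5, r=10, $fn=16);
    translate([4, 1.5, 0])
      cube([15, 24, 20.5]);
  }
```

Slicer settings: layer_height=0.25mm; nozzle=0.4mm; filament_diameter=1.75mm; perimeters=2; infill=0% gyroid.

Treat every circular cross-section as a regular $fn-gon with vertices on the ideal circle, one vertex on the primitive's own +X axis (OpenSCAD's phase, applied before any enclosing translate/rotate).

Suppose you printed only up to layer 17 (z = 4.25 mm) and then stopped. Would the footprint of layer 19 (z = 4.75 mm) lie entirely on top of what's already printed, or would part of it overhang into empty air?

Compare the two slices. At z = 4.25: the cylinder: section is a regular 16-gon, circumradius r=10 (area = (16/2)·10.000²·sin(360°/16) = 306.15 mm²); the cube at (4, 1.5) (footprint 15×24) is included at this height (area 360.00 mm²); Combining (union): the regions partially overlap — summed areas 666.15 mm² minus the doubly-counted overlap 29.36 mm² gives 636.79 mm² — area = 636.79 mm²; (whole slice rotated 25° about Z — lengths, areas and connectivity unchanged). At z = 4.75: the cylinder does not reach this height (z outside [0, 4.5]); the 15×24 cube at (4, 1.5) contributes its full rectangle (area 360.00 mm²); Combining (union): only the 15×24 cube at (4, 1.5) is present, so the union is just that shape — area = 360.00 mm²; (rotated 25° about Z; rotation is an isometry so areas/perimeters/island counts are preserved). Checking containment: the cross-section at z = 4.75 is a subset of the cross-section at z = 4.25.

entirely on top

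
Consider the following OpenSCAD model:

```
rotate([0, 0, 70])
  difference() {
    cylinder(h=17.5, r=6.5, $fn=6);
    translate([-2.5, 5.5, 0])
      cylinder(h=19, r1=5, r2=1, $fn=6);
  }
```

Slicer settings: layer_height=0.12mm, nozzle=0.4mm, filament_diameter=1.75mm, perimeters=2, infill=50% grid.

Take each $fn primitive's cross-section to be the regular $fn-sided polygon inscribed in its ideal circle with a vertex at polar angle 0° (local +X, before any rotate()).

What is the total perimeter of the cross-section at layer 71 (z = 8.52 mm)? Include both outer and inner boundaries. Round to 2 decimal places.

At z = 8.52 mm: the cylinder: section is a regular 6-gon, circumradius r=6.5 (perimeter = 2·6·6.500·sin(180°/6) = 39.00 mm); the cone at (-2.5, 5.5): at t=0.448 of its height the radius interpolates to r₁+(r₂−r₁)t = 3.206, giving a regular 6-gon of that circumradius (perimeter = 2·6·3.206·sin(180°/6) = 19.24 mm); Taking the first minus the rest: starting from the r=6.5 cylinder, the cone at (-2.5, 5.5) partially overlaps it — only the 11.41 mm² overlap (of its 26.71 mm²) is removed, clipping the outline — boundary = 39.97 mm; (rotated 70° about Z; rotation is an isometry so areas/perimeters/island counts are preserved). Overall, the cross-section is a single solid region. Total boundary length (outer) = 39.97 mm.

39.97 mm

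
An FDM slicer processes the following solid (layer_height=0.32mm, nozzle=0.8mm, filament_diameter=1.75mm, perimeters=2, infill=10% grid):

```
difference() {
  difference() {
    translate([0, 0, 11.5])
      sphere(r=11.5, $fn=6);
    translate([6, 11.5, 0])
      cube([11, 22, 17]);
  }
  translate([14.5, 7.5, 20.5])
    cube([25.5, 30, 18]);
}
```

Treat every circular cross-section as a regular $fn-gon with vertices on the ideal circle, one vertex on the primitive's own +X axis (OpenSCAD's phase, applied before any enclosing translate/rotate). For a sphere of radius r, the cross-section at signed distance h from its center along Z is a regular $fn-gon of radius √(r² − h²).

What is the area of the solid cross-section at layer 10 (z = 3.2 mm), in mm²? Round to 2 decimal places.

At z = 3.2 mm: the sphere: section is a regular 6-gon, circumradius = √(r²−h²) = √(11.5²−8.3²) = 7.960 (area = (6/2)·7.960²·sin(360°/6) = 164.61 mm²); the cube at (6, 11.5) is present — its section is the full 11×22 rectangle (area 242.00 mm²); Taking the first minus the rest: starting from the r=11.5 sphere (164.61 mm²), the 11×22 cube at (6, 11.5) misses the remaining region (no effect) — area = 164.61 mm²; the cube at (14.5, 7.5) is absent (z outside [20.5, 38.5]); Subtracting the remaining from the first: none of the subtracted shapes is present at this height, so that combined region is unchanged — area = 164.61 mm². Overall, the cross-section is a single solid region. Net area = 164.61 mm².

164.61 mm²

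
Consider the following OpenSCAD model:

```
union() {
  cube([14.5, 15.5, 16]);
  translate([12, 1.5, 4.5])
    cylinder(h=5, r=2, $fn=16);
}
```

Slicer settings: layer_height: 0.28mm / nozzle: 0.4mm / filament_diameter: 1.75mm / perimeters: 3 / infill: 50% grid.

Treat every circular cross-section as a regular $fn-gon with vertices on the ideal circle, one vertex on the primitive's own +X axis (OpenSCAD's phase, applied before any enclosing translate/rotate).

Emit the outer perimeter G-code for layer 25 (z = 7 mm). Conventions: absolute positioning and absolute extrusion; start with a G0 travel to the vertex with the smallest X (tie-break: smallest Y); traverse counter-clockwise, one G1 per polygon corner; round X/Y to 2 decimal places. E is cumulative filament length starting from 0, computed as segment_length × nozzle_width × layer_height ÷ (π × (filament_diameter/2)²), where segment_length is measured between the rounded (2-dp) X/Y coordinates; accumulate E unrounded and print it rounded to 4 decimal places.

G0 X0.00 Y0.00 Z7.00
G1 X10.71 Y0.00 E0.4987
G1 X11.23 Y-0.35 E0.5279
G1 X12.00 Y-0.50 E0.5644
G1 X12.77 Y-0.35 E0.6009
G1 X13.29 Y0.00 E0.6301
G1 X14.50 Y0.00 E0.6865
G1 X14.50 Y15.50 E1.4082
G1 X0.00 Y15.50 E2.0834
G1 X0.00 Y0.00 E2.8051

At z = 7 mm: the cube is present — its section is the full 14.5×15.5 rectangle; the r=2 cylinder at (12, 1.5) gives a regular 16-gon of circumradius 2 (constant along its height); Merging all regions: the regions partially overlap (shared area 11.42 mm²), so overlapping operands fuse into one piece — 1 connected region. The outline is a single polygon with 9 vertices. Extrusion per mm of travel: 0.4 × 0.28 / (π × 0.875²) = 0.046564. Accumulating E over each segment gives final E = 2.8051.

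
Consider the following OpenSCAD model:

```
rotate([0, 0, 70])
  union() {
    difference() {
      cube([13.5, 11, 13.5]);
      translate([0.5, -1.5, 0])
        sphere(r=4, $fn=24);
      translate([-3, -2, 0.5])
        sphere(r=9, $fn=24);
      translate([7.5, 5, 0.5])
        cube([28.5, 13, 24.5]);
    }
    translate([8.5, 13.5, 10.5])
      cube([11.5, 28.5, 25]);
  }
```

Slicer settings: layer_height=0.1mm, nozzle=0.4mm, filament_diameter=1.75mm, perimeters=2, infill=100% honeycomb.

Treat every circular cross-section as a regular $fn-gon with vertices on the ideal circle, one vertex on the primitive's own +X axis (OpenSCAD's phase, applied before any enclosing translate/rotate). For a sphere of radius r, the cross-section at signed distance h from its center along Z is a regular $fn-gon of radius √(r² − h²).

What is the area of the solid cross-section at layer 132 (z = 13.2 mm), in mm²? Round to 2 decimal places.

440.25 mm²

At z = 13.2 mm: the 13.5×11 cube contributes its full rectangle (area 148.50 mm²); the sphere at (0.5, -1.5) is absent (|z−center|=13.200 > r=4); the sphere at (-3, -2) does not reach this height (|z−center|=12.700 > r=9); the cube at (7.5, 5) (footprint 28.5×13) is included at this height (area 370.50 mm²); Subtracting the remaining from the first: starting from the 13.5×11 cube (148.50 mm²), the 28.5×13 cube at (7.5, 5) partially overlaps it — only the 36.00 mm² overlap (of its 370.50 mm²) is removed, clipping the outline — area = 112.50 mm²; the 11.5×28.5 cube at (8.5, 13.5) contributes its full rectangle (area 327.75 mm²); Combining (union): the 2 present regions are separate (no shared area or edge), so areas and boundary lengths simply add and each stays a separate island — area = 440.25 mm²; (whole slice rotated 70° about Z — lengths, areas and connectivity unchanged). Overall, the cross-section has 2 separate islands. Net area = 440.25 mm².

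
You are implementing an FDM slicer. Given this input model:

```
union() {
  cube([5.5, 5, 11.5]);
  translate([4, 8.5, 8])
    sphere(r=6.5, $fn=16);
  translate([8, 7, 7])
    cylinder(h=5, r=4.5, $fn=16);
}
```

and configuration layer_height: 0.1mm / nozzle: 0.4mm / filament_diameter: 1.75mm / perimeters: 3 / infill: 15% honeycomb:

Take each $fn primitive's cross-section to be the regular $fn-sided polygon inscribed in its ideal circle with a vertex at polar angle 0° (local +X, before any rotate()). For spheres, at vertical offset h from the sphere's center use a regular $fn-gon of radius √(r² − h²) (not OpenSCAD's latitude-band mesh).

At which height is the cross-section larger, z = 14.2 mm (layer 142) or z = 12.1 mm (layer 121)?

Layer 142 (z = 14.2): the cube is absent (z outside [0, 11.5]); the r=6.5 sphere at (4, 8.5) contributes a regular 16-gon of circumradius √(6.5²−6.2²) = 1.952 (area = (16/2)·1.952²·sin(360°/16) = 11.66 mm²); the cylinder at (8, 7) is not intersected at this z (z outside [7, 12]); Combining (union): only the r=6.5 sphere at (4, 8.5) is present, so the union is just that shape — area = 11.66 mm². So its area = 11.66 mm². Layer 121 (z = 12.1): the cube is not intersected at this z (z outside [0, 11.5]); the r=6.5 sphere at (4, 8.5) slices to a regular 16-gon of circumradius 5.044 (√(r²−h²) with h=4.1 from center) (area = (16/2)·5.044²·sin(360°/16) = 77.88 mm²); the cylinder at (8, 7) is not intersected at this z (z outside [7, 12]); Taking the union: only the r=6.5 sphere at (4, 8.5) is present, so the union is just that shape — area = 77.88 mm². So its area = 77.88 mm². Layer 121 is larger (77.88 vs 11.66 mm²).

layer 121 (z = 12.1 mm)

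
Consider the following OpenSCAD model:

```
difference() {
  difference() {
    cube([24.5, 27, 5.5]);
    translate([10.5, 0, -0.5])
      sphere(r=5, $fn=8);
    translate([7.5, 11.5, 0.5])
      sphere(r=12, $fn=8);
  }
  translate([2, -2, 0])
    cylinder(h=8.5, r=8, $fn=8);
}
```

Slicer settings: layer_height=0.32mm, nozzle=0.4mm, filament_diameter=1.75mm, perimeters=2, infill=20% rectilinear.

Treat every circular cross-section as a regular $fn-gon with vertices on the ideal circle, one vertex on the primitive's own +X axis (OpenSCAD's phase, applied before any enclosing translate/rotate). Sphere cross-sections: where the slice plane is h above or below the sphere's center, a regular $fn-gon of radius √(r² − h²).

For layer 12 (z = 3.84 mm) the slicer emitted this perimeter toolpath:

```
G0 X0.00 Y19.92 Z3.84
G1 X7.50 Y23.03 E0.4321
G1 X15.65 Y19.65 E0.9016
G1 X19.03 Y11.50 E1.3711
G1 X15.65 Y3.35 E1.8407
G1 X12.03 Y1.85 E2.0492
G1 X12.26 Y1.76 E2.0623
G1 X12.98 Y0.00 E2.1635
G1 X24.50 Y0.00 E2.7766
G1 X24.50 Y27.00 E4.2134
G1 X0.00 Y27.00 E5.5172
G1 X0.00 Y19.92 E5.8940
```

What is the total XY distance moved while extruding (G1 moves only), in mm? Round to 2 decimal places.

Sum the Euclidean lengths of each G1 segment: total = 110.76 mm.

110.76 mm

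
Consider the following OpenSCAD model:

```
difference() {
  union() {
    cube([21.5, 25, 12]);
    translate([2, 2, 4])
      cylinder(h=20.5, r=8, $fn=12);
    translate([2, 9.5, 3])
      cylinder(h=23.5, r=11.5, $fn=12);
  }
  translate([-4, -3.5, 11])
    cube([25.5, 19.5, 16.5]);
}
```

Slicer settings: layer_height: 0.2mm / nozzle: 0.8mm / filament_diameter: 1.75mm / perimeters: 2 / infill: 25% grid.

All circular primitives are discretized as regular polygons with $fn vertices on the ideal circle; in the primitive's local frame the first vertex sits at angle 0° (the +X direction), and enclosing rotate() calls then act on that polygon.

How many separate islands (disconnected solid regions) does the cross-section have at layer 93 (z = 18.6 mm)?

At z = 18.6 mm: the cube does not reach this height (z outside [0, 12]); the r=8 cylinder at (2, 2) contributes a regular 12-gon of circumradius 8; the r=11.5 cylinder at (2, 9.5) contributes a regular 12-gon of circumradius 11.5; Taking the union: the regions partially overlap (shared area 139.13 mm²), so overlapping operands fuse into one piece — 1 connected region; the cube at (-4, -3.5) is present — its section is the full 25.5×19.5 rectangle; Subtracting the remaining from the first: starting from that combined region, the 25.5×19.5 cube at (-4, -3.5) partially overlaps it — only the 302.47 mm² overlap (of its 497.25 mm²) is removed, clipping the outline — 2 connected regions. Overall, the cross-section has 2 separate islands. Island count = 2.

2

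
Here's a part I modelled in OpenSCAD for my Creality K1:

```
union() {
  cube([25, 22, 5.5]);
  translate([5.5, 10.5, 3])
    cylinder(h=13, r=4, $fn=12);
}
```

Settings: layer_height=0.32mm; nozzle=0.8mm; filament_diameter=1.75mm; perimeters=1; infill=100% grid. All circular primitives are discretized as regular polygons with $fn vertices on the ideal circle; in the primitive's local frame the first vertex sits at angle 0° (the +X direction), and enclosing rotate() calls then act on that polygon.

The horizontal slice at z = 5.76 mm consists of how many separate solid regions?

At z = 5.76 mm: the cube does not reach this height (z outside [0, 5.5]); the r=4 cylinder at (5.5, 10.5) contributes a regular 12-gon of circumradius 4; Taking the union: only the r=4 cylinder at (5.5, 10.5) is present, so the union is just that shape — 1 connected region. The result has 1 disconnected region.

1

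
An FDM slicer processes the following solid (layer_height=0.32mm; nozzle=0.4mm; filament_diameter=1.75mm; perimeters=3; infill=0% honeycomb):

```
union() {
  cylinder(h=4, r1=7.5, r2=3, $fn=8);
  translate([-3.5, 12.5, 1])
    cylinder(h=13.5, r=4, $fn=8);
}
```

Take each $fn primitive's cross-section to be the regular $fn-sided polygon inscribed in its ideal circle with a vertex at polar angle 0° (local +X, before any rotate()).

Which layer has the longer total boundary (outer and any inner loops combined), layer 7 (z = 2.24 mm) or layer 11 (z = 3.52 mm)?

Layer 7 (z = 2.24): the cone contributes a regular 8-gon of circumradius 4.980 (interpolated between r1=7.5 and r2=3 at t=0.560) (perimeter = 2·8·4.980·sin(180°/8) = 30.49 mm); the cylinder at (-3.5, 12.5): section is a regular 8-gon, circumradius r=4 (perimeter = 2·8·4.000·sin(180°/8) = 24.49 mm); Taking the union: the 2 present regions are separate (no shared area or edge), so areas and boundary lengths simply add and each stays a separate island — boundary = 54.98 mm. So its perimeter = 54.98 mm. Layer 11 (z = 3.52): the cone (r1=7.5→r2=3) has section circumradius 3.540 here — a regular 8-gon (perimeter = 2·8·3.540·sin(180°/8) = 21.68 mm); the r=4 cylinder at (-3.5, 12.5) contributes a regular 8-gon of circumradius 4 (perimeter = 2·8·4.000·sin(180°/8) = 24.49 mm); Combining (union): the 2 present regions are separate (no shared area or edge), so areas and boundary lengths simply add and each stays a separate island — boundary = 46.17 mm. So its perimeter = 46.17 mm. Layer 7 is larger (54.98 vs 46.17 mm).

layer 7 (z = 2.24 mm)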